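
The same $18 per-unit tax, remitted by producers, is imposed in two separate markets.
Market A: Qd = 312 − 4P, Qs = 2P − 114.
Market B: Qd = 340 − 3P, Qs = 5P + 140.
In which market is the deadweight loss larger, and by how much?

Market B, by $87.75.

Market A: pre-tax P* = $71, Q* = 28; post-tax Q = 4; deadweight loss = $216.
Market B: pre-tax P* = $25, Q* = 265; post-tax Q = 231.25; deadweight loss = $303.75.
Difference: $216 vs $303.75 → market B is larger by $87.75.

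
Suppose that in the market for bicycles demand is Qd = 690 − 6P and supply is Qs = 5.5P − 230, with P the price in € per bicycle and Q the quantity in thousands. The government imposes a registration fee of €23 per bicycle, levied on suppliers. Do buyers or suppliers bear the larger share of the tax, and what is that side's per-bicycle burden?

Suppliers bear the larger share: €12 per bicycle.

Without the tax, 690 − 6P = 5.5P − 230 gives 11.5P = 920, so P* = €80 and Q* = 210.
With the tax collected from suppliers, supply shifts: Qs = 5.5(P − 23) − 230.
Solving gives Q = 144 with buyers paying €91 and suppliers receiving €68 (the €23 wedge).
Per-bicycle burden: buyers €11, suppliers €12.
Suppliers take the larger share because supply is less price-elastic here (demand slope 6 vs supply slope 5.5).
The less price-elastic side of the market bears the larger share of a per-unit tax.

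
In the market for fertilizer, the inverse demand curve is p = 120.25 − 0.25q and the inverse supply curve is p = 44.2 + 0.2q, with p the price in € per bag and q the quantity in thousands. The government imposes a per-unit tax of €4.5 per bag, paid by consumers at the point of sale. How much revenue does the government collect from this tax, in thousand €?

Tax revenue = €715.5 thousand.

Rewrite in direct form: qd = 481 − 4p and qs = 5p − 221.
Without the tax, 481 − 4p = 5p − 221 gives 9p = 702, so p* = €78 and q* = 169.
With the tax collected from consumers, demand (in seller-price terms) shifts: qd = 481 − 4(p + 4.5).
Solving gives q = 159 with consumers paying €80.5 and sellers receiving €76 (the €4.5 wedge).
Revenue = t · Q = 4.5 · 159 = €715.5.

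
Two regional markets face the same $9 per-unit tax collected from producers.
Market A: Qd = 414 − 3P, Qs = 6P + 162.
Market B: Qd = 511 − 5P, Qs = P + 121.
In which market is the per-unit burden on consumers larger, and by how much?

Market A: pre-tax P* = $28, Q* = 330; post-tax Q = 312; per-unit burden on consumers = $6.
Market B: pre-tax P* = $65, Q* = 186; post-tax Q = 178.5; per-unit burden on consumers = $1.5.
Difference: $6 vs $1.5 → market A is larger by $4.5.

Market A, by $4.5.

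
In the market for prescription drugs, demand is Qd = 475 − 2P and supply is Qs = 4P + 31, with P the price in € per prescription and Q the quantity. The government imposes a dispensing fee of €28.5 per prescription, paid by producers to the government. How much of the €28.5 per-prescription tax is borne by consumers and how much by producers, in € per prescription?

Consumers bear €19 per prescription; producers bear €9.5 per prescription.

Without the tax, 475 − 2P = 4P + 31 gives 6P = 444, so P* = €74 and Q* = 327.
With the tax collected from producers, supply shifts: Qs = 4(P − 28.5) + 31.
Solving gives Q = 289 with consumers paying €93 and producers receiving €64.5 (the €28.5 wedge).
Burden on consumers: €19; on producers: €9.5. (They sum to €28.5.)
The less price-elastic side of the market bears the larger share of a per-unit tax.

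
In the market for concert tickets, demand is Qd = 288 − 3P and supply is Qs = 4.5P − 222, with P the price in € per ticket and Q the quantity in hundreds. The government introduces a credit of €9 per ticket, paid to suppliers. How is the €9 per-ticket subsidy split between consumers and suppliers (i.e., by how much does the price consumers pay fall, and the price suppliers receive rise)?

Consumers gain €5.4 per ticket; suppliers gain €3.6 per ticket.

Before the subsidy: set 288 − 3P = 4.5P − 222 → P* = €68, Q* = 84.
With a per-unit subsidy paid to suppliers, each receives P + 9 per unit sold, so supply becomes Qs = 4.5(P + 9) − 222.
New equilibrium: consumers pay €62.6, suppliers receive €71.6, Q = 100.2. (Wedge: Pb − Ps = −9.)
Gain to consumers: €5.4; to suppliers: €3.6. (They sum to €9.)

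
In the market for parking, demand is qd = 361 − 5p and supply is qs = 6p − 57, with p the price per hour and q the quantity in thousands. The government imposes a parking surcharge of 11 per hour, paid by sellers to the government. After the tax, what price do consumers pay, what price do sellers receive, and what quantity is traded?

Before the tax: set 361 − 5p = 6p − 57 → p* = 38, q* = 171.
With the tax collected from sellers, supply shifts: qs = 6(p − 11) − 57.
Solving gives q = 141 with consumers paying 44 and sellers receiving 33 (the 11 wedge).
The less price-elastic side of the market bears the larger share of a per-unit tax.

Consumers pay 44; sellers receive 33; quantity = 141.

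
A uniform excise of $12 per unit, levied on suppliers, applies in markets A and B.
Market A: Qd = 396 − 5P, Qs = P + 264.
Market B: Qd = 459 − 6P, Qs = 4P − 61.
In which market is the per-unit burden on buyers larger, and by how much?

Market A: pre-tax P* = $22, Q* = 286; post-tax Q = 276; per-unit burden on buyers = $2.
Market B: pre-tax P* = $52, Q* = 147; post-tax Q = 118.2; per-unit burden on buyers = $4.8.
Difference: $2 vs $4.8 → market B is larger by $2.8.

Market B, by $2.8.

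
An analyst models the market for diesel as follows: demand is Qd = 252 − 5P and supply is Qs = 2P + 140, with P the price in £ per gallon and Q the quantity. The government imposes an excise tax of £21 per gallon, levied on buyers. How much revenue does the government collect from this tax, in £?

Without the tax, 252 − 5P = 2P + 140 gives 7P = 112, so P* = £16 and Q* = 172.
With the tax collected from buyers, demand (in seller-price terms) shifts: Qd = 252 − 5(P + 21).
Solving gives Q = 142 with buyers paying £22 and suppliers receiving £1 (the £21 wedge).
Revenue = t · Q = 21 · 142 = £2982.

Tax revenue = £2982.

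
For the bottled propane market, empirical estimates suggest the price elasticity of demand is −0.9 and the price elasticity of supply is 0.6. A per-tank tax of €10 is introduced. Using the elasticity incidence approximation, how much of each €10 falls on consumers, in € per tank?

Incidence ratio: consumers' share ≈ εs / (εs + |εd|) = 0.6 / (0.6 + 0.9) = 0.4.
So consumers bear ≈ 0.4 × €10 = €4; sellers bear €6.

Consumers bear ≈ €4 per tank.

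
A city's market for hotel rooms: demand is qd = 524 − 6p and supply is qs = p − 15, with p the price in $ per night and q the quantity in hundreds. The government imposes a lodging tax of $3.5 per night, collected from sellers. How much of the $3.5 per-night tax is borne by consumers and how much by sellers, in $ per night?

Before the tax: set 524 − 6p = p − 15 → p* = $77, q* = 62.
With the tax collected from sellers, supply shifts: qs = (p − 3.5) − 15.
New equilibrium: consumers pay $77.5, sellers receive $74, q = 59. (Wedge: pb − ps = 3.5.)
Burden on consumers: $0.5; on sellers: $3. (They sum to $3.5.)
The less price-elastic side of the market bears the larger share of a per-unit tax.

Consumers bear $0.5 per night; sellers bear $3 per night.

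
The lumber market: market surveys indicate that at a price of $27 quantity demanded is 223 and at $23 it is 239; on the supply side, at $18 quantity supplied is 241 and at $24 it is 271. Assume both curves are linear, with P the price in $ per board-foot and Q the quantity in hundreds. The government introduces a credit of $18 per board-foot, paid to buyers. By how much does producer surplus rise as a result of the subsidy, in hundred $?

Producer surplus rises by $2168 hundred.

Demand slope: (239 − 223)/(23 − 27) = -4, so Qd = 331 − 4P.
Supply slope: (271 − 241)/(24 − 18) = 5, so Qs = 5P + 151.
Before the subsidy: set 331 − 4P = 5P + 151 → P* = $20, Q* = 251.
With a per-unit subsidy paid to buyers, each effectively pays P − 18, so demand becomes Qd = 331 − 4(P − 18).
Solving gives Q = 291 with buyers paying $10 and sellers receiving $28 (the $18 wedge).
ΔPS is the trapezoid between Q = 291 and Q = 251 of height $8: ½ · (251 + 291) · 8 = $2168.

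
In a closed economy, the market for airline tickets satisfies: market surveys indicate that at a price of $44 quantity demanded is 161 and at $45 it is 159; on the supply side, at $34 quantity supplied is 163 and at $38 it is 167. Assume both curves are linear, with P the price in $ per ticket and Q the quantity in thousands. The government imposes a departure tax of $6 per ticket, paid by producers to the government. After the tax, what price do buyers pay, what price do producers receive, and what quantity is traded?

Buyers pay $42; producers receive $36; quantity = 165.

Demand slope: (159 − 161)/(45 − 44) = -2, so Qd = 249 − 2P.
Supply slope: (167 − 163)/(38 − 34) = 1, so Qs = P + 129.
Before the tax: set 249 − 2P = P + 129 → P* = $40, Q* = 169.
With the tax collected from producers, supply shifts: Qs = (P − 6) + 129.
New equilibrium: buyers pay $42, producers receive $36, Q = 165. (Wedge: Pb − Ps = 6.)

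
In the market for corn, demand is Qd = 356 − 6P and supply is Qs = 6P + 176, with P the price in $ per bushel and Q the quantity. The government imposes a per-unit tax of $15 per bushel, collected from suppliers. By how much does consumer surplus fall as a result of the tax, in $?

Consumer surplus falls by $1826.25.

Without the tax, 356 − 6P = 6P + 176 gives 12P = 180, so P* = $15 and Q* = 266.
With the tax collected from suppliers, supply shifts: Qs = 6(P − 15) + 176.
New equilibrium: consumers pay $22.5, suppliers receive $7.5, Q = 221. (Wedge: Pb − Ps = 15.)
ΔCS is the trapezoid between Q = 221 and Q = 266 of height $7.5: ½ · (266 + 221) · 7.5 = $1826.25.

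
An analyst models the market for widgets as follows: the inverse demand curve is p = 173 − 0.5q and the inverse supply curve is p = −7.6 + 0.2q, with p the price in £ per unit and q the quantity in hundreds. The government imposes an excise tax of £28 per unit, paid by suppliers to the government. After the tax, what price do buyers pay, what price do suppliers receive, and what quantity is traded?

Inverting to q(p) form: qd = 346 − 2p; qs = 5p + 38.
Without the tax, 346 − 2p = 5p + 38 gives 7p = 308, so p* = £44 and q* = 258.
With the tax collected from suppliers, supply shifts: qs = 5(p − 28) + 38.
Solving gives q = 218 with buyers paying £64 and suppliers receiving £36 (the £28 wedge).

Buyers pay £64; suppliers receive £36; quantity = 218.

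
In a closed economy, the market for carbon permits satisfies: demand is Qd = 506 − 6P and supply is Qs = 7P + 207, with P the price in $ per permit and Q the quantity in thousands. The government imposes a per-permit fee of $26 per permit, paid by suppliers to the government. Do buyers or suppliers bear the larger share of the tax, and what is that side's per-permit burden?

Without the tax, 506 − 6P = 7P + 207 gives 13P = 299, so P* = $23 and Q* = 368.
With the tax collected from suppliers, supply shifts: Qs = 7(P − 26) + 207.
New equilibrium: buyers pay $37, suppliers receive $11, Q = 284. (Wedge: Pb − Ps = 26.)
Per-permit burden: buyers $14, suppliers $12.
Buyers take the larger share because demand is less price-elastic here (demand slope 6 vs supply slope 7).
The less price-elastic side of the market bears the larger share of a per-unit tax.

Buyers bear the larger share: $14 per permit.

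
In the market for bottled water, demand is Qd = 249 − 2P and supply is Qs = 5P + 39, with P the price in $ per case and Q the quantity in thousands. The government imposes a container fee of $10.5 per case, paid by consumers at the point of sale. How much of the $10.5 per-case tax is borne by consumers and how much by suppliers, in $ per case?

Consumers bear $7.5 per case; suppliers bear $3 per case.

Before the tax: set 249 − 2P = 5P + 39 → P* = $30, Q* = 189.
With the tax collected from consumers, demand (in seller-price terms) shifts: Qd = 249 − 2(P + 10.5).
New equilibrium: consumers pay $37.5, suppliers receive $27, Q = 174. (Wedge: Pb − Ps = 10.5.)
Burden on consumers: $7.5; on suppliers: $3. (They sum to $10.5.)
The less price-elastic side of the market bears the larger share of a per-unit tax.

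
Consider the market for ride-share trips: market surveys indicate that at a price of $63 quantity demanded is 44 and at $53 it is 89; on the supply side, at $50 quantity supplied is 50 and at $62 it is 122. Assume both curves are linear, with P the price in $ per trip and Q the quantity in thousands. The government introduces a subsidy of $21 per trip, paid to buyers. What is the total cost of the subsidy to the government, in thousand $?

Government outlay = $2814 thousand.

Demand slope: (89 − 44)/(53 − 63) = -4.5, so Qd = 327.5 − 4.5P.
Supply slope: (122 − 50)/(62 − 50) = 6, so Qs = 6P − 250.
Before the subsidy: set 327.5 − 4.5P = 6P − 250 → P* = $55, Q* = 80.
With a per-unit subsidy paid to buyers, each effectively pays P − 21, so demand becomes Qd = 327.5 − 4.5(P − 21).
New equilibrium: buyers pay $43, suppliers receive $64, Q = 134. (Wedge: Pb − Ps = −21.)
Outlay = t · Q = 21 · 134 = $2814.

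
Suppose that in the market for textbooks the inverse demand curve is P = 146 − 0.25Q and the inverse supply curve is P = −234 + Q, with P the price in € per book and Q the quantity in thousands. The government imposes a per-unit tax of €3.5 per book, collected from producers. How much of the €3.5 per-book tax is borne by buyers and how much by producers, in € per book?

Buyers bear €0.7 per book; producers bear €2.8 per book.

Inverting to Q(P) form: Qd = 584 − 4P; Qs = P + 234.
Without the tax, 584 − 4P = P + 234 gives 5P = 350, so P* = €70 and Q* = 304.
With the tax collected from producers, supply shifts: Qs = (P − 3.5) + 234.
New equilibrium: buyers pay €70.7, producers receive €67.2, Q = 301.2. (Wedge: Pb − Ps = 3.5.)
Burden on buyers: €0.7; on producers: €2.8. (They sum to €3.5.)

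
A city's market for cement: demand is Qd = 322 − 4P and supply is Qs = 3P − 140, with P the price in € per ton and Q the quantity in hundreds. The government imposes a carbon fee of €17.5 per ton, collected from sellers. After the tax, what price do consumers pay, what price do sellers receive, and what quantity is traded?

Before the tax: set 322 − 4P = 3P − 140 → P* = €66, Q* = 58.
With the tax collected from sellers, supply shifts: Qs = 3(P − 17.5) − 140.
New equilibrium: consumers pay €73.5, sellers receive €56, Q = 28. (Wedge: Pb − Ps = 17.5.)
The less price-elastic side of the market bears the larger share of a per-unit tax.

Consumers pay €73.5; sellers receive €56; quantity = 28.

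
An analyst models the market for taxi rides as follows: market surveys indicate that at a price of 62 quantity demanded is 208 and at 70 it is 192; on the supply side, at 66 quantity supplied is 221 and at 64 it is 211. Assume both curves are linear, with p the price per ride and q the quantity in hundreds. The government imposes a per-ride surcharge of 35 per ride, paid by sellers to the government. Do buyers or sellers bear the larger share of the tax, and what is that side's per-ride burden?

Buyers bear the larger share: 25 per ride.

Demand slope: (192 − 208)/(70 − 62) = -2, so qd = 332 − 2p.
Supply slope: (211 − 221)/(64 − 66) = 5, so qs = 5p − 109.
Without the tax, 332 − 2p = 5p − 109 gives 7p = 441, so p* = 63 and q* = 206.
With the tax collected from sellers, supply shifts: qs = 5(p − 35) − 109.
New equilibrium: buyers pay 88, sellers receive 53, q = 156. (Wedge: pb − ps = 35.)
Per-ride burden: buyers 25, sellers 10.
Buyers take the larger share because demand is less price-elastic here (demand slope 2 vs supply slope 5).
The less price-elastic side of the market bears the larger share of a per-unit tax.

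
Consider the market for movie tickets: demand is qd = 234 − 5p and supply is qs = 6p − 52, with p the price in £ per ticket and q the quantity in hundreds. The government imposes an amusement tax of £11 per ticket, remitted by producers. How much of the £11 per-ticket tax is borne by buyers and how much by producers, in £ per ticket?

Before the tax: set 234 − 5p = 6p − 52 → p* = £26, q* = 104.
With the tax collected from producers, supply shifts: qs = 6(p − 11) − 52.
New equilibrium: buyers pay £32, producers receive £21, q = 74. (Wedge: pb − ps = 11.)
Burden on buyers: £6; on producers: £5. (They sum to £11.)
The less price-elastic side of the market bears the larger share of a per-unit tax.

Buyers bear £6 per ticket; producers bear £5 per ticket.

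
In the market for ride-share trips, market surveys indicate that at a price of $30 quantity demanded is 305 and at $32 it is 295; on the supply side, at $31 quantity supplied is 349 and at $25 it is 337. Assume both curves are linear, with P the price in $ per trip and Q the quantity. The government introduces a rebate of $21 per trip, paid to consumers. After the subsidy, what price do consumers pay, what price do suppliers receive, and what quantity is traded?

Demand slope: (295 − 305)/(32 − 30) = -5, so Qd = 455 − 5P.
Supply slope: (337 − 349)/(25 − 31) = 2, so Qs = 2P + 287.
Without the subsidy, 455 − 5P = 2P + 287 gives 7P = 168, so P* = $24 and Q* = 335.
With a per-unit subsidy paid to consumers, each effectively pays P − 21, so demand becomes Qd = 455 − 5(P − 21).
New equilibrium: consumers pay $18, suppliers receive $39, Q = 365. (Wedge: Pb − Ps = −21.)

Consumers pay $18; suppliers receive $39; quantity = 365.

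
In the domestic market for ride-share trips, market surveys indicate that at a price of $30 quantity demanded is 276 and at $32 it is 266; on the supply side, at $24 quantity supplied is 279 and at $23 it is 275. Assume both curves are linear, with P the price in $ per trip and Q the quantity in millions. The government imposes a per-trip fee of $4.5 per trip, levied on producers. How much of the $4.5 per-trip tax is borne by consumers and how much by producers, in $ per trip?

Demand slope: (266 − 276)/(32 − 30) = -5, so Qd = 426 − 5P.
Supply slope: (275 − 279)/(23 − 24) = 4, so Qs = 4P + 183.
Before the tax: set 426 − 5P = 4P + 183 → P* = $27, Q* = 291.
With the tax collected from producers, supply shifts: Qs = 4(P − 4.5) + 183.
New equilibrium: consumers pay $29, producers receive $24.5, Q = 281. (Wedge: Pb − Ps = 4.5.)
Burden on consumers: $2; on producers: $2.5. (They sum to $4.5.)
The less price-elastic side of the market bears the larger share of a per-unit tax.

Consumers bear $2 per trip; producers bear $2.5 per trip.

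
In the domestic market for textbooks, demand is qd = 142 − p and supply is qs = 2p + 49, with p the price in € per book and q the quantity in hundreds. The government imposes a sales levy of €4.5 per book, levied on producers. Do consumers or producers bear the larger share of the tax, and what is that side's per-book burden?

Consumers bear the larger share: €3 per book.

Without the tax, 142 − p = 2p + 49 gives 3p = 93, so p* = €31 and q* = 111.
With the tax collected from producers, supply shifts: qs = 2(p − 4.5) + 49.
New equilibrium: consumers pay €34, producers receive €29.5, q = 108. (Wedge: pb − ps = 4.5.)
Per-book burden: consumers €3, producers €1.5.
Consumers take the larger share because demand is less price-elastic here (demand slope 1 vs supply slope 2).
The less price-elastic side of the market bears the larger share of a per-unit tax.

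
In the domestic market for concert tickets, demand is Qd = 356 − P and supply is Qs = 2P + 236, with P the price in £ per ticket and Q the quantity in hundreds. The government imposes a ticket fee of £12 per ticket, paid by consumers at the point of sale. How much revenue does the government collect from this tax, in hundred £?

Before the tax: set 356 − P = 2P + 236 → P* = £40, Q* = 316.
With the tax collected from consumers, demand (in seller-price terms) shifts: Qd = 356 − (P + 12).
New equilibrium: consumers pay £48, producers receive £36, Q = 308. (Wedge: Pb − Ps = 12.)
Revenue = t · Q = 12 · 308 = £3696.

Tax revenue = £3696 hundred.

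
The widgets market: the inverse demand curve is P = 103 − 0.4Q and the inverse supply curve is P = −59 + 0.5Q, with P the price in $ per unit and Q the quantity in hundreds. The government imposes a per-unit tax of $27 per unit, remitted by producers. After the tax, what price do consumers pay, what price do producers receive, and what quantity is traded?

Consumers pay $43; producers receive $16; quantity = 150.

Rewrite in direct form: Qd = 257.5 − 2.5P and Qs = 2P + 118.
Without the tax, 257.5 − 2.5P = 2P + 118 gives 4.5P = 139.5, so P* = $31 and Q* = 180.
With the tax collected from producers, supply shifts: Qs = 2(P − 27) + 118.
Solving gives Q = 150 with consumers paying $43 and producers receiving $16 (the $27 wedge).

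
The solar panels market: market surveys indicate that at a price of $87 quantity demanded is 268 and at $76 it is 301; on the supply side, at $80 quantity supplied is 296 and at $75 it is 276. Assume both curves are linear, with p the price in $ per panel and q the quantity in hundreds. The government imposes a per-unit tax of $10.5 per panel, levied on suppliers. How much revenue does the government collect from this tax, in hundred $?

Tax revenue = $2877 hundred.

Demand slope: (301 − 268)/(76 − 87) = -3, so qd = 529 − 3p.
Supply slope: (276 − 296)/(75 − 80) = 4, so qs = 4p − 24.
Without the tax, 529 − 3p = 4p − 24 gives 7p = 553, so p* = $79 and q* = 292.
With the tax collected from suppliers, supply shifts: qs = 4(p − 10.5) − 24.
New equilibrium: consumers pay $85, suppliers receive $74.5, q = 274. (Wedge: pb − ps = 10.5.)
Revenue = t · Q = 10.5 · 274 = $2877.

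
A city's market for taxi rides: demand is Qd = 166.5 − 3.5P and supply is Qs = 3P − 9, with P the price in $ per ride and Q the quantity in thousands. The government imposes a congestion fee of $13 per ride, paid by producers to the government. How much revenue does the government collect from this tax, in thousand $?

Tax revenue = $663 thousand.

Before the tax: set 166.5 − 3.5P = 3P − 9 → P* = $27, Q* = 72.
With the tax collected from producers, supply shifts: Qs = 3(P − 13) − 9.
New equilibrium: consumers pay $33, producers receive $20, Q = 51. (Wedge: Pb − Ps = 13.)
Revenue = t · Q = 13 · 51 = $663.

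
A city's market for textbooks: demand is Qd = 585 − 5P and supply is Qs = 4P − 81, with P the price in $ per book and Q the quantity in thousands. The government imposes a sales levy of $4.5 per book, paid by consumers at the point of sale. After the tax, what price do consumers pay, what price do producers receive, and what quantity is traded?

Consumers pay $76; producers receive $71.5; quantity = 205.

Before the tax: set 585 − 5P = 4P − 81 → P* = $74, Q* = 215.
With the tax collected from consumers, demand (in seller-price terms) shifts: Qd = 585 − 5(P + 4.5).
Solving gives Q = 205 with consumers paying $76 and producers receiving $71.5 (the $4.5 wedge).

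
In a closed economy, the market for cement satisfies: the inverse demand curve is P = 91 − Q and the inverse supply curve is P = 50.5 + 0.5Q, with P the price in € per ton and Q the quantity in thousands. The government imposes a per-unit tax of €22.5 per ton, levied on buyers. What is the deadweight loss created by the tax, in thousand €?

Rewrite in direct form: Qd = 91 − P and Qs = 2P − 101.
Before the tax: set 91 − P = 2P − 101 → P* = €64, Q* = 27.
With the tax collected from buyers, demand (in seller-price terms) shifts: Qd = 91 − (P + 22.5).
New equilibrium: buyers pay €79, suppliers receive €56.5, Q = 12. (Wedge: Pb − Ps = 22.5.)
Quantity falls by |ΔQ| = |27 − 12| = 15.
DWL = ½ · t · |ΔQ| = ½ · 22.5 · 15 = €168.75.

Deadweight loss = €168.75 thousand.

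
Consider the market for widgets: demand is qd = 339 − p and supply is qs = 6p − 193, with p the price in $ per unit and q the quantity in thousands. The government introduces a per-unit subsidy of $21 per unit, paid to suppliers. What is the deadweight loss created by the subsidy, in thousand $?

Deadweight loss = $189 thousand.

Before the subsidy: set 339 − p = 6p − 193 → p* = $76, q* = 263.
With a per-unit subsidy paid to suppliers, each receives p + 21 per unit sold, so supply becomes qs = 6(p + 21) − 193.
Solving gives q = 281 with buyers paying $58 and suppliers receiving $79 (the $21 wedge).
Quantity rises by |ΔQ| = |263 − 281| = 18.
DWL = ½ · t · |ΔQ| = ½ · 21 · 18 = $189.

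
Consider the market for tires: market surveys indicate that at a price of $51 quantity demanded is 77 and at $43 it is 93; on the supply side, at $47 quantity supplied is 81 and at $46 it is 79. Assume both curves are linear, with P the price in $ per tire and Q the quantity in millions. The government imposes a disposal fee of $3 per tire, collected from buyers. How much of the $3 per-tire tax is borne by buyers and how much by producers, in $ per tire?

Buyers bear $1.5 per tire; producers bear $1.5 per tire.

Demand slope: (93 − 77)/(43 − 51) = -2, so Qd = 179 − 2P.
Supply slope: (79 − 81)/(46 − 47) = 2, so Qs = 2P − 13.
Without the tax, 179 − 2P = 2P − 13 gives 4P = 192, so P* = $48 and Q* = 83.
With the tax collected from buyers, demand (in seller-price terms) shifts: Qd = 179 − 2(P + 3).
New equilibrium: buyers pay $49.5, producers receive $46.5, Q = 80. (Wedge: Pb − Ps = 3.)
Burden on buyers: $1.5; on producers: $1.5. (They sum to $3.)
The less price-elastic side of the market bears the larger share of a per-unit tax.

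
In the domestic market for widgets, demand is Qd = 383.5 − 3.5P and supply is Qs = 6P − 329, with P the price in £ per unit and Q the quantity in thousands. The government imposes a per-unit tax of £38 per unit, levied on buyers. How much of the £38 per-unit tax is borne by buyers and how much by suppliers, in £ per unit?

Before the tax: set 383.5 − 3.5P = 6P − 329 → P* = £75, Q* = 121.
With the tax collected from buyers, demand (in seller-price terms) shifts: Qd = 383.5 − 3.5(P + 38).
Solving gives Q = 37 with buyers paying £99 and suppliers receiving £61 (the £38 wedge).
Burden on buyers: £24; on suppliers: £14. (They sum to £38.)

Buyers bear £24 per unit; suppliers bear £14 per unit.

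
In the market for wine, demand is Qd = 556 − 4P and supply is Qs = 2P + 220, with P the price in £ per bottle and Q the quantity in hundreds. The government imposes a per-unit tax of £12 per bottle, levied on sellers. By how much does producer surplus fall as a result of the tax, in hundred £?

Producer surplus falls by £2592 hundred.

Without the tax, 556 − 4P = 2P + 220 gives 6P = 336, so P* = £56 and Q* = 332.
With the tax collected from sellers, supply shifts: Qs = 2(P − 12) + 220.
New equilibrium: buyers pay £60, sellers receive £48, Q = 316. (Wedge: Pb − Ps = 12.)
ΔPS is the trapezoid between Q = 316 and Q = 332 of height £8: ½ · (332 + 316) · 8 = £2592.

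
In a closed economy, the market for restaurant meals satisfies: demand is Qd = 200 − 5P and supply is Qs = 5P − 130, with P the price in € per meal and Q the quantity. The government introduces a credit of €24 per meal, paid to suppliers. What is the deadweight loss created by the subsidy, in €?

Deadweight loss = €720.

Before the subsidy: set 200 − 5P = 5P − 130 → P* = €33, Q* = 35.
With a per-unit subsidy paid to suppliers, each receives P + 24 per unit sold, so supply becomes Qs = 5(P + 24) − 130.
New equilibrium: buyers pay €21, suppliers receive €45, Q = 95. (Wedge: Pb − Ps = −24.)
Quantity rises by |ΔQ| = |35 − 95| = 60.
DWL = ½ · t · |ΔQ| = ½ · 24 · 60 = €720.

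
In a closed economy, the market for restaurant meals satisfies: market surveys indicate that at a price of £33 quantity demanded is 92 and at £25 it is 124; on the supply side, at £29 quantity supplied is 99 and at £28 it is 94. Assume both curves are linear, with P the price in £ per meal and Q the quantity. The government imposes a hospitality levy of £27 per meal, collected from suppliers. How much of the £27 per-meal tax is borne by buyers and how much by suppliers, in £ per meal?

Demand slope: (124 − 92)/(25 − 33) = -4, so Qd = 224 − 4P.
Supply slope: (94 − 99)/(28 − 29) = 5, so Qs = 5P − 46.
Before the tax: set 224 − 4P = 5P − 46 → P* = £30, Q* = 104.
With the tax collected from suppliers, supply shifts: Qs = 5(P − 27) − 46.
Solving gives Q = 44 with buyers paying £45 and suppliers receiving £18 (the £27 wedge).
Burden on buyers: £15; on suppliers: £12. (They sum to £27.)

Buyers bear £15 per meal; suppliers bear £12 per meal.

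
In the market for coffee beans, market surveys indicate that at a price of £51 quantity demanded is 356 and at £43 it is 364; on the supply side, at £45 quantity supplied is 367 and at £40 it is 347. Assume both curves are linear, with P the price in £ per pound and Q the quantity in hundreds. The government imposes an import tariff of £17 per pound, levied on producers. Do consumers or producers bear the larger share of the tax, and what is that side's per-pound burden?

Consumers bear the larger share: £13.6 per pound.

Demand slope: (364 − 356)/(43 − 51) = -1, so Qd = 407 − P.
Supply slope: (347 − 367)/(40 − 45) = 4, so Qs = 4P + 187.
Without the tax, 407 − P = 4P + 187 gives 5P = 220, so P* = £44 and Q* = 363.
With the tax collected from producers, supply shifts: Qs = 4(P − 17) + 187.
New equilibrium: consumers pay £57.6, producers receive £40.6, Q = 349.4. (Wedge: Pb − Ps = 17.)
Per-pound burden: consumers £13.6, producers £3.4.
Consumers take the larger share because demand is less price-elastic here (demand slope 1 vs supply slope 4).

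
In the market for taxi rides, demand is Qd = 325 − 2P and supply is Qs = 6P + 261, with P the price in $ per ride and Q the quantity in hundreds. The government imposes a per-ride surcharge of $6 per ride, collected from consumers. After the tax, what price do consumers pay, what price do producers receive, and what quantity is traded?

Before the tax: set 325 − 2P = 6P + 261 → P* = $8, Q* = 309.
With the tax collected from consumers, demand (in seller-price terms) shifts: Qd = 325 − 2(P + 6).
New equilibrium: consumers pay $12.5, producers receive $6.5, Q = 300. (Wedge: Pb − Ps = 6.)

Consumers pay $12.5; producers receive $6.5; quantity = 300.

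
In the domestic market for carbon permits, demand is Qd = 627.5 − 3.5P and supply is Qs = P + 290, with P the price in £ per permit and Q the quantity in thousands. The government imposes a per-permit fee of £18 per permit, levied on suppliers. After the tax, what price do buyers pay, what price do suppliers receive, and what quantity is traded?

Buyers pay £79; suppliers receive £61; quantity = 351.

Without the tax, 627.5 − 3.5P = P + 290 gives 4.5P = 337.5, so P* = £75 and Q* = 365.
With the tax collected from suppliers, supply shifts: Qs = (P − 18) + 290.
New equilibrium: buyers pay £79, suppliers receive £61, Q = 351. (Wedge: Pb − Ps = 18.)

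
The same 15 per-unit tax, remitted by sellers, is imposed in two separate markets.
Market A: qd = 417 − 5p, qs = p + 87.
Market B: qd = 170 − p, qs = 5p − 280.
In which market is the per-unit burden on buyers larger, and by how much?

Market B, by 10.

Market A: pre-tax p* = 55, q* = 142; post-tax q = 129.5; per-unit burden on buyers = 2.5.
Market B: pre-tax p* = 75, q* = 95; post-tax q = 82.5; per-unit burden on buyers = 12.5.
Difference: 2.5 vs 12.5 → market B is larger by 10.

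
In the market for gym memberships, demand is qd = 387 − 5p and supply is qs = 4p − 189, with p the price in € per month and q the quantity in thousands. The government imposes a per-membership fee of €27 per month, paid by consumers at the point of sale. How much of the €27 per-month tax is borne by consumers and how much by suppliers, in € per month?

Consumers bear €12 per month; suppliers bear €15 per month.

Before the tax: set 387 − 5p = 4p − 189 → p* = €64, q* = 67.
With the tax collected from consumers, demand (in seller-price terms) shifts: qd = 387 − 5(p + 27).
Solving gives q = 7 with consumers paying €76 and suppliers receiving €49 (the €27 wedge).
Burden on consumers: €12; on suppliers: €15. (They sum to €27.)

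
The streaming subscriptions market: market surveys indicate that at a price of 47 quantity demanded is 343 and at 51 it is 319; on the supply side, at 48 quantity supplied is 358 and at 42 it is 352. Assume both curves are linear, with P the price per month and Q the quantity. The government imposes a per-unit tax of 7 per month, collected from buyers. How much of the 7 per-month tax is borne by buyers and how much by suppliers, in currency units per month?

Demand slope: (319 − 343)/(51 − 47) = -6, so Qd = 625 − 6P.
Supply slope: (352 − 358)/(42 − 48) = 1, so Qs = P + 310.
Without the tax, 625 − 6P = P + 310 gives 7P = 315, so P* = 45 and Q* = 355.
With the tax collected from buyers, demand (in seller-price terms) shifts: Qd = 625 − 6(P + 7).
Solving gives Q = 349 with buyers paying 46 and suppliers receiving 39 (the 7 wedge).
Burden on buyers: 1; on suppliers: 6. (They sum to 7.)

Buyers bear 1 per month; suppliers bear 6 per month.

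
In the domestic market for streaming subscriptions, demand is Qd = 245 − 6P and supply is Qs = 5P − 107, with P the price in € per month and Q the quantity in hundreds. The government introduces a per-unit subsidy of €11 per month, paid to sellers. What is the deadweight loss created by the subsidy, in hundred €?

Before the subsidy: set 245 − 6P = 5P − 107 → P* = €32, Q* = 53.
With a per-unit subsidy paid to sellers, each receives P + 11 per unit sold, so supply becomes Qs = 5(P + 11) − 107.
New equilibrium: buyers pay €27, sellers receive €38, Q = 83. (Wedge: Pb − Ps = −11.)
Quantity rises by |ΔQ| = |53 − 83| = 30.
DWL = ½ · t · |ΔQ| = ½ · 11 · 30 = €165.

Deadweight loss = €165 hundred.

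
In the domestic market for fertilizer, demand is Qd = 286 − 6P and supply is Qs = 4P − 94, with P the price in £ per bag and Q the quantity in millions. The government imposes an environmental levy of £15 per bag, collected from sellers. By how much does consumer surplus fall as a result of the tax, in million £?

Consumer surplus falls by £240 million.

Before the tax: set 286 − 6P = 4P − 94 → P* = £38, Q* = 58.
With the tax collected from sellers, supply shifts: Qs = 4(P − 15) − 94.
New equilibrium: buyers pay £44, sellers receive £29, Q = 22. (Wedge: Pb − Ps = 15.)
ΔCS is the trapezoid between Q = 22 and Q = 58 of height £6: ½ · (58 + 22) · 6 = £240.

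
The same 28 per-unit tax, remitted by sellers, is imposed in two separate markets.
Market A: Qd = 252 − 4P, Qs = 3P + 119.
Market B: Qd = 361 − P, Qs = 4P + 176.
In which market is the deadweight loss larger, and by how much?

Market A, by 358.4.

Market A: pre-tax P* = 19, Q* = 176; post-tax Q = 128; deadweight loss = 672.
Market B: pre-tax P* = 37, Q* = 324; post-tax Q = 301.6; deadweight loss = 313.6.
Difference: 672 vs 313.6 → market A is larger by 358.4.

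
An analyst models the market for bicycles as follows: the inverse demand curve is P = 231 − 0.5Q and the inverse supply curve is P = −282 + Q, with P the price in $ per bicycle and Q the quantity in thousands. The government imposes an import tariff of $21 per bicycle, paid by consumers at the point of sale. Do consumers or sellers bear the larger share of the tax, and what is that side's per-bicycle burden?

Sellers bear the larger share: $14 per bicycle.

Rewrite in direct form: Qd = 462 − 2P and Qs = P + 282.
Without the tax, 462 − 2P = P + 282 gives 3P = 180, so P* = $60 and Q* = 342.
With the tax collected from consumers, demand (in seller-price terms) shifts: Qd = 462 − 2(P + 21).
Solving gives Q = 328 with consumers paying $67 and sellers receiving $46 (the $21 wedge).
Per-bicycle burden: consumers $7, sellers $14.
Sellers take the larger share because supply is less price-elastic here (demand slope 2 vs supply slope 1).
The less price-elastic side of the market bears the larger share of a per-unit tax.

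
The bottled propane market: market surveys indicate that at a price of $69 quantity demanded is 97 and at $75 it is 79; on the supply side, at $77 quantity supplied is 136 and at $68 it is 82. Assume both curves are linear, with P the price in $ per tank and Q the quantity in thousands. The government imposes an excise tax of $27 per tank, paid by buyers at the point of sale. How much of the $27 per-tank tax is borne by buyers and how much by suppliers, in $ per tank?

Demand slope: (79 − 97)/(75 − 69) = -3, so Qd = 304 − 3P.
Supply slope: (82 − 136)/(68 − 77) = 6, so Qs = 6P − 326.
Without the tax, 304 − 3P = 6P − 326 gives 9P = 630, so P* = $70 and Q* = 94.
With the tax collected from buyers, demand (in seller-price terms) shifts: Qd = 304 − 3(P + 27).
New equilibrium: buyers pay $88, suppliers receive $61, Q = 40. (Wedge: Pb − Ps = 27.)
Burden on buyers: $18; on suppliers: $9. (They sum to $27.)
The less price-elastic side of the market bears the larger share of a per-unit tax.

Buyers bear $18 per tank; suppliers bear $9 per tank.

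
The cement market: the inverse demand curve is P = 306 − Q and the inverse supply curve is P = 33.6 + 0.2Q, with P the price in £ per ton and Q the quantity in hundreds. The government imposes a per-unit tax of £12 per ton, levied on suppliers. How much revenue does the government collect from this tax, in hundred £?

Inverting to Q(P) form: Qd = 306 − P; Qs = 5P − 168.
Without the tax, 306 − P = 5P − 168 gives 6P = 474, so P* = £79 and Q* = 227.
With the tax collected from suppliers, supply shifts: Qs = 5(P − 12) − 168.
New equilibrium: consumers pay £89, suppliers receive £77, Q = 217. (Wedge: Pb − Ps = 12.)
Revenue = t · Q = 12 · 217 = £2604.

Tax revenue = £2604 hundred.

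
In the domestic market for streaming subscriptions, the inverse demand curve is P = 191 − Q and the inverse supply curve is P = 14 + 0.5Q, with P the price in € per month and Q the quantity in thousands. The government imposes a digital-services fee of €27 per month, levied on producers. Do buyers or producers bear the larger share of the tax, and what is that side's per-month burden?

Buyers bear the larger share: €18 per month.

Inverting to Q(P) form: Qd = 191 − P; Qs = 2P − 28.
Before the tax: set 191 − P = 2P − 28 → P* = €73, Q* = 118.
With the tax collected from producers, supply shifts: Qs = 2(P − 27) − 28.
Solving gives Q = 100 with buyers paying €91 and producers receiving €64 (the €27 wedge).
Per-month burden: buyers €18, producers €9.
Buyers take the larger share because demand is less price-elastic here (demand slope 1 vs supply slope 2).
The less price-elastic side of the market bears the larger share of a per-unit tax.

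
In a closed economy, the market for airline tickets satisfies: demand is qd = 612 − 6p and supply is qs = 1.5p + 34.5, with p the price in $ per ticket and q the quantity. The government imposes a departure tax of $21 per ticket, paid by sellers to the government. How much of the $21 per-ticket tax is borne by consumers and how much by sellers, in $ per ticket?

Before the tax: set 612 − 6p = 1.5p + 34.5 → p* = $77, q* = 150.
With the tax collected from sellers, supply shifts: qs = 1.5(p − 21) + 34.5.
New equilibrium: consumers pay $81.2, sellers receive $60.2, q = 124.8. (Wedge: pb − ps = 21.)
Burden on consumers: $4.2; on sellers: $16.8. (They sum to $21.)
The less price-elastic side of the market bears the larger share of a per-unit tax.

Consumers bear $4.2 per ticket; sellers bear $16.8 per ticket.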